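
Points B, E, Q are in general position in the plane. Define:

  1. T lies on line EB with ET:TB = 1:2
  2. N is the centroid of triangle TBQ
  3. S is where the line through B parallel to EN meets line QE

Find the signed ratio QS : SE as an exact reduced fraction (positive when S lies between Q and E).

Work in coordinates with B = (0, 0), E = (1, 0), Q = (0, 1).
1. T lies on line EB with ET:TB = 1:2 ⇒ T = (2/3, 0)
2. N is the centroid of triangle TBQ ⇒ N = (2/9, 1/3)
3. S is where the line through B parallel to EN meets line QE ⇒ S = (7/4, -3/4)
S = Q + t·(E−Q) with t = 7/4, so QS:SE = t:(1−t) = 7/4:-3/4

QS:SE = -7/3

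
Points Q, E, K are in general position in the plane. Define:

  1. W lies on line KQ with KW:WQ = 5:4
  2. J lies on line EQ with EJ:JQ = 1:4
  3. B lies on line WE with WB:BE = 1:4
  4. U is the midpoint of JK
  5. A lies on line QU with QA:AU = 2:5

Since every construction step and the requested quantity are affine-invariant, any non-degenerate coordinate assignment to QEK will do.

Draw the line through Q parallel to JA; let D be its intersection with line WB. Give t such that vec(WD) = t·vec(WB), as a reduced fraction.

t = 160/17

Assign Q = (0, 0), E = (1, 0), K = (0, 1) — the answer is frame-independent, so this choice is without loss of generality.
1. W lies on line KQ with KW:WQ = 5:4 ⇒ W = (0, 4/9)
2. J lies on line EQ with EJ:JQ = 1:4 ⇒ J = (4/5, 0)
3. B lies on line WE with WB:BE = 1:4 ⇒ B = (1/5, 16/45)
4. U is the midpoint of JK ⇒ U = (2/5, 1/2)
5. A lies on line QU with QA:AU = 2:5 ⇒ A = (4/35, 1/7)
through Q parallel to JA: direction (-24/35, 1/7); meets WB at D = (32/17, -20/51)
D = W + t·(B−W) with t = 160/17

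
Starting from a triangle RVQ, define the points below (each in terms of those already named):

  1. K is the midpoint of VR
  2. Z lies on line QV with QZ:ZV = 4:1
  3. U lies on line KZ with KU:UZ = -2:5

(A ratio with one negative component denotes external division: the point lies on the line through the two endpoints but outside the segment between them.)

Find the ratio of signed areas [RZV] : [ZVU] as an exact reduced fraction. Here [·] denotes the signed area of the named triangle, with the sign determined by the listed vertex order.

[RZV]:[ZVU] = 6/5

Assign R = (0, 0), V = (1, 0), Q = (0, 1) — the answer is frame-independent, so this choice is without loss of generality.
1. K is the midpoint of VR ⇒ K = (1/2, 0)
2. Z lies on line QV with QZ:ZV = 4:1 ⇒ Z = (4/5, 1/5)
3. U lies on line KZ with KU:UZ = -2:5 ⇒ U = (3/10, -2/15)
2·[RZV] = -1/5, 2·[ZVU] = -1/6
[RZV]:[ZVU] = -1/5:-1/6 = 6/5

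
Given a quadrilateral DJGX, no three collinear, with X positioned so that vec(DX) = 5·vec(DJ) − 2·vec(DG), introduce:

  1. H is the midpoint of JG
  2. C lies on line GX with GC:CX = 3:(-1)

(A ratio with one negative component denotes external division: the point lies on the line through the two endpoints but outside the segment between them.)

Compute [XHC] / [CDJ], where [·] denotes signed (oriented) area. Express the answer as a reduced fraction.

[XHC]:[CDJ] = -1/7

Assign D = (0, 0), J = (1, 0), G = (0, 1), X = (5, -2) — the answer is frame-independent, so this choice is without loss of generality.
1. H is the midpoint of JG ⇒ H = (1/2, 1/2)
2. C lies on line GX with GC:CX = 3:(-1) ⇒ C = (15/2, -7/2)
2·[XHC] = 1/2, 2·[CDJ] = -7/2
[XHC]:[CDJ] = 1/2:-7/2 = -1/7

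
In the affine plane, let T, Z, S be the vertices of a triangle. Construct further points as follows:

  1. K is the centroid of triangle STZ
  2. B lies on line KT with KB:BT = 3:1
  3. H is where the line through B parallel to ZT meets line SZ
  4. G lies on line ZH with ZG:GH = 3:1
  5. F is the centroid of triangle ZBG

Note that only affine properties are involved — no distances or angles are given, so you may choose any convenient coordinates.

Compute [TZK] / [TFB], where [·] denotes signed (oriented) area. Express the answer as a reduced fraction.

Choose coordinates T = (0, 0), Z = (1, 0), S = (0, 1).
1. K is the centroid of triangle STZ ⇒ K = (1/3, 1/3)
2. B lies on line KT with KB:BT = 3:1 ⇒ B = (1/12, 1/12)
3. H is where the line through B parallel to ZT meets line SZ ⇒ H = (11/12, 1/12)
4. G lies on line ZH with ZG:GH = 3:1 ⇒ G = (15/16, 1/16)
5. F is the centroid of triangle ZBG ⇒ F = (97/144, 7/144)
2·[TZK] = 1/3, 2·[TFB] = 5/96
[TZK]:[TFB] = 1/3:5/96 = 32/5

[TZK]:[TFB] = 32/5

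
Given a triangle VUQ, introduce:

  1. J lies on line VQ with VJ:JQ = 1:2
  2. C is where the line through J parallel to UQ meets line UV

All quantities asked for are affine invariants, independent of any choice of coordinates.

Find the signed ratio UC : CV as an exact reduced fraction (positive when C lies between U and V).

UC:CV = 2

Work in coordinates with V = (0, 0), U = (1, 0), Q = (0, 1).
1. J lies on line VQ with VJ:JQ = 1:2 ⇒ J = (0, 1/3)
2. C is where the line through J parallel to UQ meets line UV ⇒ C = (1/3, 0)
C = U + t·(V−U) with t = 2/3, so UC:CV = t:(1−t) = 2/3:1/3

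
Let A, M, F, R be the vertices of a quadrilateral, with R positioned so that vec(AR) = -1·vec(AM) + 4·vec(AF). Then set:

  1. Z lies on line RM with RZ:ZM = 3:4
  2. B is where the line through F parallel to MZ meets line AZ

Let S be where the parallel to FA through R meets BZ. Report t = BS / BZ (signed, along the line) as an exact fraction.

t = 13

Set A = (0, 0), M = (1, 0), F = (0, 1), R = (-1, 4); any affine frame gives the same invariant.
1. Z lies on line RM with RZ:ZM = 3:4 ⇒ Z = (-1/7, 16/7)
2. B is where the line through F parallel to MZ meets line AZ ⇒ B = (-1/14, 8/7)
through R parallel to FA: direction (0, -1); meets BZ at S = (-1, 16)
S = B + t·(Z−B) with t = 13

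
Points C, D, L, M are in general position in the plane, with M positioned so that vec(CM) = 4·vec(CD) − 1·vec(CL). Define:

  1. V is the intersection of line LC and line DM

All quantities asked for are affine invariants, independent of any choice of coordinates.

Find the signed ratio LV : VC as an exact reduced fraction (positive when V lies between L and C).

Work in coordinates with C = (0, 0), D = (1, 0), L = (0, 1), M = (4, -1).
1. V is the intersection of line LC and line DM ⇒ V = (0, 1/3)
V = L + t·(C−L) with t = 2/3, so LV:VC = t:(1−t) = 2/3:1/3

LV:VC = 2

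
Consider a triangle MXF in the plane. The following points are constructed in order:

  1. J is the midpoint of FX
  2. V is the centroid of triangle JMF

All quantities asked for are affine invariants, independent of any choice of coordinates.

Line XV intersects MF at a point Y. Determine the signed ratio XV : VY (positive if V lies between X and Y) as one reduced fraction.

Set M = (0, 0), X = (1, 0), F = (0, 1); any affine frame gives the same invariant.
1. J is the midpoint of FX ⇒ J = (1/2, 1/2)
2. V is the centroid of triangle JMF ⇒ V = (1/6, 1/2)
line XV meets MF at Y = (0, 3/5)
V = X + t·(Y−X) with t = 5/6, so XV:VY = 5/6:1/6

XV:VY = 5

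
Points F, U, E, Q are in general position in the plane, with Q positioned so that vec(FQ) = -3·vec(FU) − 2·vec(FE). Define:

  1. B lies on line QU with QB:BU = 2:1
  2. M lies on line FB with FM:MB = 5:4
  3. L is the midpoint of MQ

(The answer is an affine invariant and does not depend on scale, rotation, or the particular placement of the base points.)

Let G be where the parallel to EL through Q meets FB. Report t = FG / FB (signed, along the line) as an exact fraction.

Work in coordinates with F = (0, 0), U = (1, 0), E = (0, 1), Q = (-3, -2).
1. B lies on line QU with QB:BU = 2:1 ⇒ B = (-1/3, -2/3)
2. M lies on line FB with FM:MB = 5:4 ⇒ M = (-5/27, -10/27)
3. L is the midpoint of MQ ⇒ L = (-43/27, -32/27)
through Q parallel to EL: direction (-43/27, -59/27); meets FB at G = (91/27, 182/27)
G = F + t·(B−F) with t = -91/9

t = -91/9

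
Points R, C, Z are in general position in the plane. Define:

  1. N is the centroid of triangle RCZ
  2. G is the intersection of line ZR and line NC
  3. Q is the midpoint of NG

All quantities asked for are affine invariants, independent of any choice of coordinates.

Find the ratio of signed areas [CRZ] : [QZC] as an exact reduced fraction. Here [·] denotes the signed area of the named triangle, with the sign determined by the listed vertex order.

Assign R = (0, 0), C = (1, 0), Z = (0, 1) — the answer is frame-independent, so this choice is without loss of generality.
1. N is the centroid of triangle RCZ ⇒ N = (1/3, 1/3)
2. G is the intersection of line ZR and line NC ⇒ G = (0, 1/2)
3. Q is the midpoint of NG ⇒ Q = (1/6, 5/12)
2·[CRZ] = -1, 2·[QZC] = -5/12
[CRZ]:[QZC] = -1:-5/12 = 12/5

[CRZ]:[QZC] = 12/5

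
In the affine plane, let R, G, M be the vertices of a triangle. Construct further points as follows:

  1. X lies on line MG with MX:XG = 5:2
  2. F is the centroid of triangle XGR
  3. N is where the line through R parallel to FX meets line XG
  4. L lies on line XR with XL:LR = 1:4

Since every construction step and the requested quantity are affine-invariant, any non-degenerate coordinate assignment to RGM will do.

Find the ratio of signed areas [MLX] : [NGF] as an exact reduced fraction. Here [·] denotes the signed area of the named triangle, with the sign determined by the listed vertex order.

Choose coordinates R = (0, 0), G = (1, 0), M = (0, 1).
1. X lies on line MG with MX:XG = 5:2 ⇒ X = (5/7, 2/7)
2. F is the centroid of triangle XGR ⇒ F = (4/7, 2/21)
3. N is where the line through R parallel to FX meets line XG ⇒ N = (3/7, 4/7)
4. L lies on line XR with XL:LR = 1:4 ⇒ L = (4/7, 8/35)
2·[MLX] = 1/7, 2·[NGF] = -4/21
[MLX]:[NGF] = 1/7:-4/21 = -3/4

[MLX]:[NGF] = -3/4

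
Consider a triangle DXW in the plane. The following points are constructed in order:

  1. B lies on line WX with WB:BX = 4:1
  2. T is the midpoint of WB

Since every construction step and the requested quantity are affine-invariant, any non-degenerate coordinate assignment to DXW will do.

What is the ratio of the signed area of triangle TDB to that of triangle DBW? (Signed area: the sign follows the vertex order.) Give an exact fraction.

[TDB]:[DBW] = 1/2

Assign D = (0, 0), X = (1, 0), W = (0, 1) — the answer is frame-independent, so this choice is without loss of generality.
1. B lies on line WX with WB:BX = 4:1 ⇒ B = (4/5, 1/5)
2. T is the midpoint of WB ⇒ T = (2/5, 3/5)
2·[TDB] = 2/5, 2·[DBW] = 4/5
[TDB]:[DBW] = 2/5:4/5 = 1/2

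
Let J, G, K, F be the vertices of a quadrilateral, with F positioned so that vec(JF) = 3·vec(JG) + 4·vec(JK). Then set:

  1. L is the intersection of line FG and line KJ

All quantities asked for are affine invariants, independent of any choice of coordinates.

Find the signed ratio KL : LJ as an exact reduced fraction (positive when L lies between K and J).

Choose coordinates J = (0, 0), G = (1, 0), K = (0, 1), F = (3, 4).
1. L is the intersection of line FG and line KJ ⇒ L = (0, -2)
L = K + t·(J−K) with t = 3, so KL:LJ = t:(1−t) = 3:-2

KL:LJ = -3/2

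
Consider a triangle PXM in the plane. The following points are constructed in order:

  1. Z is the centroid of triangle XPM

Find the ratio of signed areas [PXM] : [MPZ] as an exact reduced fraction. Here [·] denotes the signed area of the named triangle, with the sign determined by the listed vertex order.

Work in coordinates with P = (0, 0), X = (1, 0), M = (0, 1).
1. Z is the centroid of triangle XPM ⇒ Z = (1/3, 1/3)
2·[PXM] = 1, 2·[MPZ] = 1/3
[PXM]:[MPZ] = 1:1/3 = 3

[PXM]:[MPZ] = 3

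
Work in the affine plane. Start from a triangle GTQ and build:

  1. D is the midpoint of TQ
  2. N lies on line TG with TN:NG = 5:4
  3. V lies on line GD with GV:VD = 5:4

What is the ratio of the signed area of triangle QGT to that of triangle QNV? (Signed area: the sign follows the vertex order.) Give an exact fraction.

Assign G = (0, 0), T = (1, 0), Q = (0, 1) — the answer is frame-independent, so this choice is without loss of generality.
1. D is the midpoint of TQ ⇒ D = (1/2, 1/2)
2. N lies on line TG with TN:NG = 5:4 ⇒ N = (4/9, 0)
3. V lies on line GD with GV:VD = 5:4 ⇒ V = (5/18, 5/18)
2·[QGT] = 1, 2·[QNV] = -7/162
[QGT]:[QNV] = 1:-7/162 = -162/7

[QGT]:[QNV] = -162/7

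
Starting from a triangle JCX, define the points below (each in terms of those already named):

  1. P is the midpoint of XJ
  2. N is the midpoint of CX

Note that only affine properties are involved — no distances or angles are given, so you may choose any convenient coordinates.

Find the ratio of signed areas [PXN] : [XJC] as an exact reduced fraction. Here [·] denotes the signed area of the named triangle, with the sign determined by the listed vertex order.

[PXN]:[XJC] = -1/4

Choose coordinates J = (0, 0), C = (1, 0), X = (0, 1).
1. P is the midpoint of XJ ⇒ P = (0, 1/2)
2. N is the midpoint of CX ⇒ N = (1/2, 1/2)
2·[PXN] = -1/4, 2·[XJC] = 1
[PXN]:[XJC] = -1/4:1 = -1/4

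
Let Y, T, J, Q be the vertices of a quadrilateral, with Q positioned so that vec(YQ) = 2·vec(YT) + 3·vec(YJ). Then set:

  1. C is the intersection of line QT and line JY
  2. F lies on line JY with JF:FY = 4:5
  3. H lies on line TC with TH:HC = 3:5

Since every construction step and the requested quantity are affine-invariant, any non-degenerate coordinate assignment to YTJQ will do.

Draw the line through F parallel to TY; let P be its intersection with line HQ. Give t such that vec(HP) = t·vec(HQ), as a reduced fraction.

Work in coordinates with Y = (0, 0), T = (1, 0), J = (0, 1), Q = (2, 3).
1. C is the intersection of line QT and line JY ⇒ C = (0, -3)
2. F lies on line JY with JF:FY = 4:5 ⇒ F = (0, 5/9)
3. H lies on line TC with TH:HC = 3:5 ⇒ H = (5/8, -9/8)
through F parallel to TY: direction (-1, 0); meets HQ at P = (32/27, 5/9)
P = H + t·(Q−H) with t = 11/27

t = 11/27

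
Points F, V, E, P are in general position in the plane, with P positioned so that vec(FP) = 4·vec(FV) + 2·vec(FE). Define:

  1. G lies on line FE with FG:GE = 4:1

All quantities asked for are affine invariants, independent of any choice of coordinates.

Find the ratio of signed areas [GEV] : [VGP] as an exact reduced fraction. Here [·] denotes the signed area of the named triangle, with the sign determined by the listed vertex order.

[GEV]:[VGP] = 1/22

Choose coordinates F = (0, 0), V = (1, 0), E = (0, 1), P = (4, 2).
1. G lies on line FE with FG:GE = 4:1 ⇒ G = (0, 4/5)
2·[GEV] = -1/5, 2·[VGP] = -22/5
[GEV]:[VGP] = -1/5:-22/5 = 1/22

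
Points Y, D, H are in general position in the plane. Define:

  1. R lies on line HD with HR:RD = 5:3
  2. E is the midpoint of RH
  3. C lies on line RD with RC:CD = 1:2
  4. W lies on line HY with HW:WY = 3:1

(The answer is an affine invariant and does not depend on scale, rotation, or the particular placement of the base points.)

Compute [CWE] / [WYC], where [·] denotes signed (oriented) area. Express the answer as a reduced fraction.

Choose coordinates Y = (0, 0), D = (1, 0), H = (0, 1).
1. R lies on line HD with HR:RD = 5:3 ⇒ R = (5/8, 3/8)
2. E is the midpoint of RH ⇒ E = (5/16, 11/16)
3. C lies on line RD with RC:CD = 1:2 ⇒ C = (3/4, 1/4)
4. W lies on line HY with HW:WY = 3:1 ⇒ W = (0, 1/4)
2·[CWE] = -21/64, 2·[WYC] = 3/16
[CWE]:[WYC] = -21/64:3/16 = -7/4

[CWE]:[WYC] = -7/4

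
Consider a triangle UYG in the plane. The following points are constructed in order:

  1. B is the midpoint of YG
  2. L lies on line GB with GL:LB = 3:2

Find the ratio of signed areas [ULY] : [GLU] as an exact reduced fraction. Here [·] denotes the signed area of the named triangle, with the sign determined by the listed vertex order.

[ULY]:[GLU] = 7/3

Set U = (0, 0), Y = (1, 0), G = (0, 1); any affine frame gives the same invariant.
1. B is the midpoint of YG ⇒ B = (1/2, 1/2)
2. L lies on line GB with GL:LB = 3:2 ⇒ L = (3/10, 7/10)
2·[ULY] = -7/10, 2·[GLU] = -3/10
[ULY]:[GLU] = -7/10:-3/10 = 7/3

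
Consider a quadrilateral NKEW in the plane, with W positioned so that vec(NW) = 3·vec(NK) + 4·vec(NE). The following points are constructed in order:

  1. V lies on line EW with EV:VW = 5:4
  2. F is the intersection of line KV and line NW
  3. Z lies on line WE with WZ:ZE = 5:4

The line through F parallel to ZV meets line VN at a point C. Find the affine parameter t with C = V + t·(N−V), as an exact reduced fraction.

Set N = (0, 0), K = (1, 0), E = (0, 1), W = (3, 4); any affine frame gives the same invariant.
1. V lies on line EW with EV:VW = 5:4 ⇒ V = (5/3, 8/3)
2. F is the intersection of line KV and line NW ⇒ F = (3/2, 2)
3. Z lies on line WE with WZ:ZE = 5:4 ⇒ Z = (4/3, 7/3)
through F parallel to ZV: direction (1/3, 1/3); meets VN at C = (5/6, 4/3)
C = V + t·(N−V) with t = 1/2

t = 1/2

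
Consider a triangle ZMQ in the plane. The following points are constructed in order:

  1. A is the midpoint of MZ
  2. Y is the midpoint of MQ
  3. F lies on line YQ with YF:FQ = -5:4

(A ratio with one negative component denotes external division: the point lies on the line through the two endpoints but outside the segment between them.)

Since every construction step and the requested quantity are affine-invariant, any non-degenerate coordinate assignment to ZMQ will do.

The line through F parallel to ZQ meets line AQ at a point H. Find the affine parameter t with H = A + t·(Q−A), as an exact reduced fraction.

Work in coordinates with Z = (0, 0), M = (1, 0), Q = (0, 1).
1. A is the midpoint of MZ ⇒ A = (1/2, 0)
2. Y is the midpoint of MQ ⇒ Y = (1/2, 1/2)
3. F lies on line YQ with YF:FQ = -5:4 ⇒ F = (-2, 3)
through F parallel to ZQ: direction (0, 1); meets AQ at H = (-2, 5)
H = A + t·(Q−A) with t = 5

t = 5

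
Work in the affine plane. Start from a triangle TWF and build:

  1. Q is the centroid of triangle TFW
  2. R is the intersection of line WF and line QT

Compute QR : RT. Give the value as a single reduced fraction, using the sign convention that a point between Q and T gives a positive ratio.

Assign T = (0, 0), W = (1, 0), F = (0, 1) — the answer is frame-independent, so this choice is without loss of generality.
1. Q is the centroid of triangle TFW ⇒ Q = (1/3, 1/3)
2. R is the intersection of line WF and line QT ⇒ R = (1/2, 1/2)
R = Q + t·(T−Q) with t = -1/2, so QR:RT = t:(1−t) = -1/2:3/2

QR:RT = -1/3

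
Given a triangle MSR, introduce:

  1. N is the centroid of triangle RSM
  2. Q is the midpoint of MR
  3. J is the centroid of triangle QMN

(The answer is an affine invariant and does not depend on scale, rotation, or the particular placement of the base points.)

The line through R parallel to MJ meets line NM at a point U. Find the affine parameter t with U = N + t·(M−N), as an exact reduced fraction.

t = 3

Choose coordinates M = (0, 0), S = (1, 0), R = (0, 1).
1. N is the centroid of triangle RSM ⇒ N = (1/3, 1/3)
2. Q is the midpoint of MR ⇒ Q = (0, 1/2)
3. J is the centroid of triangle QMN ⇒ J = (1/9, 5/18)
through R parallel to MJ: direction (1/9, 5/18); meets NM at U = (-2/3, -2/3)
U = N + t·(M−N) with t = 3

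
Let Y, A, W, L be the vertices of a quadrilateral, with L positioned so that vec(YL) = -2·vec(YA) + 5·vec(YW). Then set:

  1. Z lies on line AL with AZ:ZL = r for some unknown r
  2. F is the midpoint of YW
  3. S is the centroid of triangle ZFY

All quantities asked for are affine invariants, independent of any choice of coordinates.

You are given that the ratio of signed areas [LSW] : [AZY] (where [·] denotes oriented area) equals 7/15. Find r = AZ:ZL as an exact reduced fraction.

r = 1/4

Choose coordinates Y = (0, 0), A = (1, 0), W = (0, 1), L = (-2, 5).
1. With AZ:ZL = r, write λ = r/(r+1) so Z = A + λ·(L−A); Z is affine-linear in λ
2. F is the midpoint of YW ⇒ F = (0, 1/2)
3. S is the centroid of triangle ZFY ⇒ S is an affine combination of earlier points and hence also affine-linear in λ
Every point depending on Z is an affine combination of Z and λ-independent points, so each such coordinate is linear in λ; the λ² term in each signed area is a multiple of (L−A)×(L−A) = 0, so 2·[LSW] and 2·[AZY] are each linear in λ. Evaluating at λ=0 and λ=1:
  2·[LSW] = 2/3·λ + 1/3,   2·[AZY] = 5·λ
So [LSW]:[AZY] = (2/3·λ + 1/3) / (5·λ). Setting this equal to 7/15:
  2/3·λ + 1/3 = 7/15·(5·λ)  ⇒  λ = 1/5
Then r = λ/(1−λ) = (1/5)/(4/5) = 1/4. Check: with r = 1/4, Z = (2/5, 1) and [LSW]:[AZY] = 7/15 as required.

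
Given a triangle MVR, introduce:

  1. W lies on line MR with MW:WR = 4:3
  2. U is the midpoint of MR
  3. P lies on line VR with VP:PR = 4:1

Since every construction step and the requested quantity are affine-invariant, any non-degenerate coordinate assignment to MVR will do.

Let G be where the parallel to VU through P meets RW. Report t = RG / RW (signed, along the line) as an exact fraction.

t = 7/30

Set M = (0, 0), V = (1, 0), R = (0, 1); any affine frame gives the same invariant.
1. W lies on line MR with MW:WR = 4:3 ⇒ W = (0, 4/7)
2. U is the midpoint of MR ⇒ U = (0, 1/2)
3. P lies on line VR with VP:PR = 4:1 ⇒ P = (1/5, 4/5)
through P parallel to VU: direction (-1, 1/2); meets RW at G = (0, 9/10)
G = R + t·(W−R) with t = 7/30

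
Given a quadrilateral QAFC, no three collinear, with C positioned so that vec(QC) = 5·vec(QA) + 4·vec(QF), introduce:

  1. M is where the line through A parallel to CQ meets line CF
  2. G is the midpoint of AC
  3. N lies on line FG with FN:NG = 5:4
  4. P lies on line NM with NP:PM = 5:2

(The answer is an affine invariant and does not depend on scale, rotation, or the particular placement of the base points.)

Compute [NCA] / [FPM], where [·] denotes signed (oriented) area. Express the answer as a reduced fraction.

[NCA]:[FPM] = -28/9

Work in coordinates with Q = (0, 0), A = (1, 0), F = (0, 1), C = (5, 4).
1. M is where the line through A parallel to CQ meets line CF ⇒ M = (9, 32/5)
2. G is the midpoint of AC ⇒ G = (3, 2)
3. N lies on line FG with FN:NG = 5:4 ⇒ N = (5/3, 14/9)
4. P lies on line NM with NP:PM = 5:2 ⇒ P = (145/21, 316/63)
2·[NCA] = -32/9, 2·[FPM] = 8/7
[NCA]:[FPM] = -32/9:8/7 = -28/9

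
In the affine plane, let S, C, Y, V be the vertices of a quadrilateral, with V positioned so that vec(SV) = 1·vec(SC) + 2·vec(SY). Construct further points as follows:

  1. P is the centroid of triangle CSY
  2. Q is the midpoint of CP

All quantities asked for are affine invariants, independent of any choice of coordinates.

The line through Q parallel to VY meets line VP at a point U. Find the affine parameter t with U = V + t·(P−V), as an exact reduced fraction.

t = 3/2

Assign S = (0, 0), C = (1, 0), Y = (0, 1), V = (1, 2) — the answer is frame-independent, so this choice is without loss of generality.
1. P is the centroid of triangle CSY ⇒ P = (1/3, 1/3)
2. Q is the midpoint of CP ⇒ Q = (2/3, 1/6)
through Q parallel to VY: direction (-1, -1); meets VP at U = (0, -1/2)
U = V + t·(P−V) with t = 3/2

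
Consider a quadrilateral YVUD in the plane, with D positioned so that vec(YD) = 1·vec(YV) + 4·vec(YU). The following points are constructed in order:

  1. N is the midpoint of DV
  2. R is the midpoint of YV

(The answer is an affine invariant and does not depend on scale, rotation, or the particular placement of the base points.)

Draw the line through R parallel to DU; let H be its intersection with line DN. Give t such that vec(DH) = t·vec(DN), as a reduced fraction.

t = 5/4

Work in coordinates with Y = (0, 0), V = (1, 0), U = (0, 1), D = (1, 4).
1. N is the midpoint of DV ⇒ N = (1, 2)
2. R is the midpoint of YV ⇒ R = (1/2, 0)
through R parallel to DU: direction (-1, -3); meets DN at H = (1, 3/2)
H = D + t·(N−D) with t = 5/4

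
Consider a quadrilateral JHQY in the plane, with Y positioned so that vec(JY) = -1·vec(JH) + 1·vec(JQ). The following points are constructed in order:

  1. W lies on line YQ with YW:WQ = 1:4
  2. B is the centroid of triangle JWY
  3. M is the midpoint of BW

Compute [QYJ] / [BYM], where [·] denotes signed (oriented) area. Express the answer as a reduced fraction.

Set J = (0, 0), H = (1, 0), Q = (0, 1), Y = (-1, 1); any affine frame gives the same invariant.
1. W lies on line YQ with YW:WQ = 1:4 ⇒ W = (-4/5, 1)
2. B is the centroid of triangle JWY ⇒ B = (-3/5, 2/3)
3. M is the midpoint of BW ⇒ M = (-7/10, 5/6)
2·[QYJ] = 1, 2·[BYM] = -1/30
[QYJ]:[BYM] = 1:-1/30 = -30

[QYJ]:[BYM] = -30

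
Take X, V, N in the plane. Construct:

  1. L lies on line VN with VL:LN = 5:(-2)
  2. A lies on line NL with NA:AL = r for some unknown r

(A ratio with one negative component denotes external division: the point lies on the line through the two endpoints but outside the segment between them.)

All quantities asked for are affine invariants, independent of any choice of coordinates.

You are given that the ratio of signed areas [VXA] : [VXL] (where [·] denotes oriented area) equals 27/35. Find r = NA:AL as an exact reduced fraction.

r = 3/4

Work in coordinates with X = (0, 0), V = (1, 0), N = (0, 1).
1. L lies on line VN with VL:LN = 5:(-2) ⇒ L = (-2/3, 5/3)
2. With NA:AL = r, write λ = r/(r+1) so A = N + λ·(L−N); A is affine-linear in λ
Every point depending on A is an affine combination of A and λ-independent points, so each such coordinate is linear in λ; the λ² term in each signed area is a multiple of (L−N)×(L−N) = 0, so 2·[VXA] and 2·[VXL] are each linear in λ. Evaluating at λ=0 and λ=1:
  2·[VXA] = -2/3·λ − 1,   2·[VXL] = -5/3
So [VXA]:[VXL] = (-2/3·λ − 1) / (-5/3). Setting this equal to 27/35:
  -2/3·λ − 1 = 27/35·(-5/3)  ⇒  λ = 3/7
Then r = λ/(1−λ) = (3/7)/(4/7) = 3/4. Check: with r = 3/4, A = (-2/7, 9/7) and [VXA]:[VXL] = 27/35 as required.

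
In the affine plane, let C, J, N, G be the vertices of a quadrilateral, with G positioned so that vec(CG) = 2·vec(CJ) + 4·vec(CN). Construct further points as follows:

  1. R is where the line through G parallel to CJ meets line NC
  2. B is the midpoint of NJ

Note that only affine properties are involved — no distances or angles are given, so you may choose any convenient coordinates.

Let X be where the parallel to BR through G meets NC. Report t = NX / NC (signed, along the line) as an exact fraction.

Assign C = (0, 0), J = (1, 0), N = (0, 1), G = (2, 4) — the answer is frame-independent, so this choice is without loss of generality.
1. R is where the line through G parallel to CJ meets line NC ⇒ R = (0, 4)
2. B is the midpoint of NJ ⇒ B = (1/2, 1/2)
through G parallel to BR: direction (-1/2, 7/2); meets NC at X = (0, 18)
X = N + t·(C−N) with t = -17

t = -17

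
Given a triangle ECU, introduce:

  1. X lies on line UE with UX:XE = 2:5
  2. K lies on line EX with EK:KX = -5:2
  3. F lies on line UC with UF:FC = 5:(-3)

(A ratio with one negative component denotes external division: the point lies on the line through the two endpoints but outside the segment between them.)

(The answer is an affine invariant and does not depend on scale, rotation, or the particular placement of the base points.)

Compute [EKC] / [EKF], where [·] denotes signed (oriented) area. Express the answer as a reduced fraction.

Set E = (0, 0), C = (1, 0), U = (0, 1); any affine frame gives the same invariant.
1. X lies on line UE with UX:XE = 2:5 ⇒ X = (0, 5/7)
2. K lies on line EX with EK:KX = -5:2 ⇒ K = (0, 25/21)
3. F lies on line UC with UF:FC = 5:(-3) ⇒ F = (5/2, -3/2)
2·[EKC] = -25/21, 2·[EKF] = -125/42
[EKC]:[EKF] = -25/21:-125/42 = 2/5

[EKC]:[EKF] = 2/5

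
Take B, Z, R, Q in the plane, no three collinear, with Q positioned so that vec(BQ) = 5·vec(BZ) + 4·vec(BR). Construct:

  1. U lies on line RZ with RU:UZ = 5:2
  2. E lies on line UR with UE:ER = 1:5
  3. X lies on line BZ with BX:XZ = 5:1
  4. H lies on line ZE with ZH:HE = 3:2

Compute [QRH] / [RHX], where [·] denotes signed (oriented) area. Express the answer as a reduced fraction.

Work in coordinates with B = (0, 0), Z = (1, 0), R = (0, 1), Q = (5, 4).
1. U lies on line RZ with RU:UZ = 5:2 ⇒ U = (5/7, 2/7)
2. E lies on line UR with UE:ER = 1:5 ⇒ E = (25/42, 17/42)
3. X lies on line BZ with BX:XZ = 5:1 ⇒ X = (5/6, 0)
4. H lies on line ZE with ZH:HE = 3:2 ⇒ H = (53/70, 17/70)
2·[QRH] = 212/35, 2·[RHX] = -53/420
[QRH]:[RHX] = 212/35:-53/420 = -48

[QRH]:[RHX] = -48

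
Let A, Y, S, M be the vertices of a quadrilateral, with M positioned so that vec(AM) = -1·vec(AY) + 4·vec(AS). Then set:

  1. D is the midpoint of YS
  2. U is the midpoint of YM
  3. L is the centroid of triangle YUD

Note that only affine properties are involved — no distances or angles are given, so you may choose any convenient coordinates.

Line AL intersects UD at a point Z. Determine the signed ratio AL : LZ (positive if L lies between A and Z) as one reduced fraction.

AL:LZ = -7

Assign A = (0, 0), Y = (1, 0), S = (0, 1), M = (-1, 4) — the answer is frame-independent, so this choice is without loss of generality.
1. D is the midpoint of YS ⇒ D = (1/2, 1/2)
2. U is the midpoint of YM ⇒ U = (0, 2)
3. L is the centroid of triangle YUD ⇒ L = (1/2, 5/6)
line AL meets UD at Z = (3/7, 5/7)
L = A + t·(Z−A) with t = 7/6, so AL:LZ = 7/6:-1/6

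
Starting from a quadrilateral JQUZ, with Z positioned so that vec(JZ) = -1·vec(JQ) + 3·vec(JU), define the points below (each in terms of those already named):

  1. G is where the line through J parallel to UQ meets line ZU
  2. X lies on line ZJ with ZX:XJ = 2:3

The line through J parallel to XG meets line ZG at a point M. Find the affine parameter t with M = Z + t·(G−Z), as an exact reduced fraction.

Set J = (0, 0), Q = (1, 0), U = (0, 1), Z = (-1, 3); any affine frame gives the same invariant.
1. G is where the line through J parallel to UQ meets line ZU ⇒ G = (1, -1)
2. X lies on line ZJ with ZX:XJ = 2:3 ⇒ X = (-3/5, 9/5)
through J parallel to XG: direction (8/5, -14/5); meets ZG at M = (4, -7)
M = Z + t·(G−Z) with t = 5/2

t = 5/2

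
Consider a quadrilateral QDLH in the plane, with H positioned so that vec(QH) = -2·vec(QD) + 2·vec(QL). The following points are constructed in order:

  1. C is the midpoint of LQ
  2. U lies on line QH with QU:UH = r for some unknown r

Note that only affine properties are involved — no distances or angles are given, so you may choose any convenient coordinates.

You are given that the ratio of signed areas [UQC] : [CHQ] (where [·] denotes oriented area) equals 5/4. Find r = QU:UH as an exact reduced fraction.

Choose coordinates Q = (0, 0), D = (1, 0), L = (0, 1), H = (-2, 2).
1. C is the midpoint of LQ ⇒ C = (0, 1/2)
2. With QU:UH = r, write λ = r/(r+1) so U = Q + λ·(H−Q); U is affine-linear in λ
Every point depending on U is an affine combination of U and λ-independent points, so each such coordinate is linear in λ; the λ² term in each signed area is a multiple of (H−Q)×(H−Q) = 0, so 2·[UQC] and 2·[CHQ] are each linear in λ. Evaluating at λ=0 and λ=1:
  2·[UQC] = λ,   2·[CHQ] = 1
So [UQC]:[CHQ] = (λ) / (1). Setting this equal to 5/4:
  λ = 5/4·(1)  ⇒  λ = 5/4
Then r = λ/(1−λ) = (5/4)/(-1/4) = -5. Check: with r = -5, U = (-5/2, 5/2) and [UQC]:[CHQ] = 5/4 as required.

r = -5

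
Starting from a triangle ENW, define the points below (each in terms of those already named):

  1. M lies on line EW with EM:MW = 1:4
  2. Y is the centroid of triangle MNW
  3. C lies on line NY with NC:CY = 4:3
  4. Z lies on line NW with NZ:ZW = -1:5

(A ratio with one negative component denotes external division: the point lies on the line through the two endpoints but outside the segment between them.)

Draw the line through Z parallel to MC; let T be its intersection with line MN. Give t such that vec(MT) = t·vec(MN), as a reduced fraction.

t = 33/16

Work in coordinates with E = (0, 0), N = (1, 0), W = (0, 1).
1. M lies on line EW with EM:MW = 1:4 ⇒ M = (0, 1/5)
2. Y is the centroid of triangle MNW ⇒ Y = (1/3, 2/5)
3. C lies on line NY with NC:CY = 4:3 ⇒ C = (13/21, 8/35)
4. Z lies on line NW with NZ:ZW = -1:5 ⇒ Z = (5/4, -1/4)
through Z parallel to MC: direction (13/21, 1/35); meets MN at T = (33/16, -17/80)
T = M + t·(N−M) with t = 33/16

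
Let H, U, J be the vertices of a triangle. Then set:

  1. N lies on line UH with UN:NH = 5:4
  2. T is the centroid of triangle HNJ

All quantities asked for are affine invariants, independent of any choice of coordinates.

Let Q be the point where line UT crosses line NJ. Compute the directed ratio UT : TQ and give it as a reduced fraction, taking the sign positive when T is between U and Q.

Assign H = (0, 0), U = (1, 0), J = (0, 1) — the answer is frame-independent, so this choice is without loss of generality.
1. N lies on line UH with UN:NH = 5:4 ⇒ N = (4/9, 0)
2. T is the centroid of triangle HNJ ⇒ T = (4/27, 1/3)
line UT meets NJ at Q = (56/171, 5/19)
T = U + t·(Q−U) with t = 19/15, so UT:TQ = 19/15:-4/15

UT:TQ = -19/4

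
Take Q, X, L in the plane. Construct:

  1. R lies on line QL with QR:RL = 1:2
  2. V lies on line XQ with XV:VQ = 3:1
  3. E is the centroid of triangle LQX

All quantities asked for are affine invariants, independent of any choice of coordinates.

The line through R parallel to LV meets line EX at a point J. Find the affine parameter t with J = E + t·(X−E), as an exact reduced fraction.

t = -4/7

Assign Q = (0, 0), X = (1, 0), L = (0, 1) — the answer is frame-independent, so this choice is without loss of generality.
1. R lies on line QL with QR:RL = 1:2 ⇒ R = (0, 1/3)
2. V lies on line XQ with XV:VQ = 3:1 ⇒ V = (1/4, 0)
3. E is the centroid of triangle LQX ⇒ E = (1/3, 1/3)
through R parallel to LV: direction (1/4, -1); meets EX at J = (-1/21, 11/21)
J = E + t·(X−E) with t = -4/7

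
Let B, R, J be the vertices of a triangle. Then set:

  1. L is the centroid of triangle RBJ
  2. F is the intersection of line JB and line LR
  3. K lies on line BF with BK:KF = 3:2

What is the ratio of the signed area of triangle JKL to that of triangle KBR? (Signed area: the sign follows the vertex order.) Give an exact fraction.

[JKL]:[KBR] = 7/9

Set B = (0, 0), R = (1, 0), J = (0, 1); any affine frame gives the same invariant.
1. L is the centroid of triangle RBJ ⇒ L = (1/3, 1/3)
2. F is the intersection of line JB and line LR ⇒ F = (0, 1/2)
3. K lies on line BF with BK:KF = 3:2 ⇒ K = (0, 3/10)
2·[JKL] = 7/30, 2·[KBR] = 3/10
[JKL]:[KBR] = 7/30:3/10 = 7/9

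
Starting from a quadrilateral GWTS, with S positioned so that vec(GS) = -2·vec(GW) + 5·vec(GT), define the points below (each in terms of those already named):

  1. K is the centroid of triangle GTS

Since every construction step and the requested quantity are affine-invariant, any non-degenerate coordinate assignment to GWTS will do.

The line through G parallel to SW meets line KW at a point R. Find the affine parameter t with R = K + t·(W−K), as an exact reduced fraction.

Set G = (0, 0), W = (1, 0), T = (0, 1), S = (-2, 5); any affine frame gives the same invariant.
1. K is the centroid of triangle GTS ⇒ K = (-2/3, 2)
through G parallel to SW: direction (3, -5); meets KW at R = (-18/7, 30/7)
R = K + t·(W−K) with t = -8/7

t = -8/7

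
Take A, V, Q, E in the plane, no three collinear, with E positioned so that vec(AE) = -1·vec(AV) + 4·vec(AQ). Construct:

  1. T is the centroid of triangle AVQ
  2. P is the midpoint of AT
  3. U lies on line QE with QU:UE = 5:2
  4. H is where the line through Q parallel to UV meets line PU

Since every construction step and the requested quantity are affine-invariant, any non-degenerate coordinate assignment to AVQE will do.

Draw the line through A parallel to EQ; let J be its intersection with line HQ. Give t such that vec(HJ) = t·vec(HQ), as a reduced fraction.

t = -39/10

Set A = (0, 0), V = (1, 0), Q = (0, 1), E = (-1, 4); any affine frame gives the same invariant.
1. T is the centroid of triangle AVQ ⇒ T = (1/3, 1/3)
2. P is the midpoint of AT ⇒ P = (1/6, 1/6)
3. U lies on line QE with QU:UE = 5:2 ⇒ U = (-5/7, 22/7)
4. H is where the line through Q parallel to UV meets line PU ⇒ H = (-60/343, 453/343)
through A parallel to EQ: direction (1, -3); meets HQ at J = (-6/7, 18/7)
J = H + t·(Q−H) with t = -39/10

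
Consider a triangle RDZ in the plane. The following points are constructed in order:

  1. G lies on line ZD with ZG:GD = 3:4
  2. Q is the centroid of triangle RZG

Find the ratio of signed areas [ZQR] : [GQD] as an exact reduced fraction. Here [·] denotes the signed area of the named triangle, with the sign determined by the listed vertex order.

Assign R = (0, 0), D = (1, 0), Z = (0, 1) — the answer is frame-independent, so this choice is without loss of generality.
1. G lies on line ZD with ZG:GD = 3:4 ⇒ G = (3/7, 4/7)
2. Q is the centroid of triangle RZG ⇒ Q = (1/7, 11/21)
2·[ZQR] = -1/7, 2·[GQD] = 4/21
[ZQR]:[GQD] = -1/7:4/21 = -3/4

[ZQR]:[GQD] = -3/4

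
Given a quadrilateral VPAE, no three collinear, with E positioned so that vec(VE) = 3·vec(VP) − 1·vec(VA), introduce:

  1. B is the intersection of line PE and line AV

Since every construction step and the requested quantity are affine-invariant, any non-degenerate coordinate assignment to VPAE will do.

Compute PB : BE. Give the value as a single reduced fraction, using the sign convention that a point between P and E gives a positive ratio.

PB:BE = -1/3

Work in coordinates with V = (0, 0), P = (1, 0), A = (0, 1), E = (3, -1).
1. B is the intersection of line PE and line AV ⇒ B = (0, 1/2)
B = P + t·(E−P) with t = -1/2, so PB:BE = t:(1−t) = -1/2:3/2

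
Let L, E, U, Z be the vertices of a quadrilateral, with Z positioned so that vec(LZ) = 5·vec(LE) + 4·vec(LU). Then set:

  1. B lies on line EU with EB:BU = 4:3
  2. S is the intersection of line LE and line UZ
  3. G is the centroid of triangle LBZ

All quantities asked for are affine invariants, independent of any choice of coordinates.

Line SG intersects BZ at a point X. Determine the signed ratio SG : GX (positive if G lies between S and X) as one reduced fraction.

Assign L = (0, 0), E = (1, 0), U = (0, 1), Z = (5, 4) — the answer is frame-independent, so this choice is without loss of generality.
1. B lies on line EU with EB:BU = 4:3 ⇒ B = (3/7, 4/7)
2. S is the intersection of line LE and line UZ ⇒ S = (-5/3, 0)
3. G is the centroid of triangle LBZ ⇒ G = (38/21, 32/21)
line SG meets BZ at X = (421/273, 128/91)
G = S + t·(X−S) with t = 13/12, so SG:GX = 13/12:-1/12

SG:GX = -13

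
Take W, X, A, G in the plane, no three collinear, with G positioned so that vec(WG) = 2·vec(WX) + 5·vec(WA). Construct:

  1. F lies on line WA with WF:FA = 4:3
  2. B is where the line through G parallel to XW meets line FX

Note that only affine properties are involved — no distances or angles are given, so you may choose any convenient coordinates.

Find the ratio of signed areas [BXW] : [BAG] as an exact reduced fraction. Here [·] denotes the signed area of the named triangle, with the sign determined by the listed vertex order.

[BXW]:[BAG] = -5/39

Set W = (0, 0), X = (1, 0), A = (0, 1), G = (2, 5); any affine frame gives the same invariant.
1. F lies on line WA with WF:FA = 4:3 ⇒ F = (0, 4/7)
2. B is where the line through G parallel to XW meets line FX ⇒ B = (-31/4, 5)
2·[BXW] = -5, 2·[BAG] = 39
[BXW]:[BAG] = -5:39 = -5/39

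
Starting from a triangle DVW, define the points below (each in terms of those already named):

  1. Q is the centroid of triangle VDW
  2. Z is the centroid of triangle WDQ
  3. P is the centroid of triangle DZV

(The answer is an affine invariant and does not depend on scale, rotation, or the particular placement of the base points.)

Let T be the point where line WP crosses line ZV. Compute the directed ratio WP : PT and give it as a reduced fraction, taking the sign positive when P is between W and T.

Choose coordinates D = (0, 0), V = (1, 0), W = (0, 1).
1. Q is the centroid of triangle VDW ⇒ Q = (1/3, 1/3)
2. Z is the centroid of triangle WDQ ⇒ Z = (1/9, 4/9)
3. P is the centroid of triangle DZV ⇒ P = (10/27, 4/27)
line WP meets ZV at T = (5/18, 13/36)
P = W + t·(T−W) with t = 4/3, so WP:PT = 4/3:-1/3

WP:PT = -4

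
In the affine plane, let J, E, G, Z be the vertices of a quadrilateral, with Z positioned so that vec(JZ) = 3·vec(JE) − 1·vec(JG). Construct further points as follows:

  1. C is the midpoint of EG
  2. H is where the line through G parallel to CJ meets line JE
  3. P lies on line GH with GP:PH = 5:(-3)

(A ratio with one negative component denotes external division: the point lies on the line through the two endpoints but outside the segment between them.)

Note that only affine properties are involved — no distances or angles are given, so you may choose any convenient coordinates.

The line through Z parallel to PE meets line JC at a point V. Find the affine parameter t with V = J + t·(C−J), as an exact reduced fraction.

t = -8

Set J = (0, 0), E = (1, 0), G = (0, 1), Z = (3, -1); any affine frame gives the same invariant.
1. C is the midpoint of EG ⇒ C = (1/2, 1/2)
2. H is where the line through G parallel to CJ meets line JE ⇒ H = (-1, 0)
3. P lies on line GH with GP:PH = 5:(-3) ⇒ P = (-5/2, -3/2)
through Z parallel to PE: direction (7/2, 3/2); meets JC at V = (-4, -4)
V = J + t·(C−J) with t = -8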